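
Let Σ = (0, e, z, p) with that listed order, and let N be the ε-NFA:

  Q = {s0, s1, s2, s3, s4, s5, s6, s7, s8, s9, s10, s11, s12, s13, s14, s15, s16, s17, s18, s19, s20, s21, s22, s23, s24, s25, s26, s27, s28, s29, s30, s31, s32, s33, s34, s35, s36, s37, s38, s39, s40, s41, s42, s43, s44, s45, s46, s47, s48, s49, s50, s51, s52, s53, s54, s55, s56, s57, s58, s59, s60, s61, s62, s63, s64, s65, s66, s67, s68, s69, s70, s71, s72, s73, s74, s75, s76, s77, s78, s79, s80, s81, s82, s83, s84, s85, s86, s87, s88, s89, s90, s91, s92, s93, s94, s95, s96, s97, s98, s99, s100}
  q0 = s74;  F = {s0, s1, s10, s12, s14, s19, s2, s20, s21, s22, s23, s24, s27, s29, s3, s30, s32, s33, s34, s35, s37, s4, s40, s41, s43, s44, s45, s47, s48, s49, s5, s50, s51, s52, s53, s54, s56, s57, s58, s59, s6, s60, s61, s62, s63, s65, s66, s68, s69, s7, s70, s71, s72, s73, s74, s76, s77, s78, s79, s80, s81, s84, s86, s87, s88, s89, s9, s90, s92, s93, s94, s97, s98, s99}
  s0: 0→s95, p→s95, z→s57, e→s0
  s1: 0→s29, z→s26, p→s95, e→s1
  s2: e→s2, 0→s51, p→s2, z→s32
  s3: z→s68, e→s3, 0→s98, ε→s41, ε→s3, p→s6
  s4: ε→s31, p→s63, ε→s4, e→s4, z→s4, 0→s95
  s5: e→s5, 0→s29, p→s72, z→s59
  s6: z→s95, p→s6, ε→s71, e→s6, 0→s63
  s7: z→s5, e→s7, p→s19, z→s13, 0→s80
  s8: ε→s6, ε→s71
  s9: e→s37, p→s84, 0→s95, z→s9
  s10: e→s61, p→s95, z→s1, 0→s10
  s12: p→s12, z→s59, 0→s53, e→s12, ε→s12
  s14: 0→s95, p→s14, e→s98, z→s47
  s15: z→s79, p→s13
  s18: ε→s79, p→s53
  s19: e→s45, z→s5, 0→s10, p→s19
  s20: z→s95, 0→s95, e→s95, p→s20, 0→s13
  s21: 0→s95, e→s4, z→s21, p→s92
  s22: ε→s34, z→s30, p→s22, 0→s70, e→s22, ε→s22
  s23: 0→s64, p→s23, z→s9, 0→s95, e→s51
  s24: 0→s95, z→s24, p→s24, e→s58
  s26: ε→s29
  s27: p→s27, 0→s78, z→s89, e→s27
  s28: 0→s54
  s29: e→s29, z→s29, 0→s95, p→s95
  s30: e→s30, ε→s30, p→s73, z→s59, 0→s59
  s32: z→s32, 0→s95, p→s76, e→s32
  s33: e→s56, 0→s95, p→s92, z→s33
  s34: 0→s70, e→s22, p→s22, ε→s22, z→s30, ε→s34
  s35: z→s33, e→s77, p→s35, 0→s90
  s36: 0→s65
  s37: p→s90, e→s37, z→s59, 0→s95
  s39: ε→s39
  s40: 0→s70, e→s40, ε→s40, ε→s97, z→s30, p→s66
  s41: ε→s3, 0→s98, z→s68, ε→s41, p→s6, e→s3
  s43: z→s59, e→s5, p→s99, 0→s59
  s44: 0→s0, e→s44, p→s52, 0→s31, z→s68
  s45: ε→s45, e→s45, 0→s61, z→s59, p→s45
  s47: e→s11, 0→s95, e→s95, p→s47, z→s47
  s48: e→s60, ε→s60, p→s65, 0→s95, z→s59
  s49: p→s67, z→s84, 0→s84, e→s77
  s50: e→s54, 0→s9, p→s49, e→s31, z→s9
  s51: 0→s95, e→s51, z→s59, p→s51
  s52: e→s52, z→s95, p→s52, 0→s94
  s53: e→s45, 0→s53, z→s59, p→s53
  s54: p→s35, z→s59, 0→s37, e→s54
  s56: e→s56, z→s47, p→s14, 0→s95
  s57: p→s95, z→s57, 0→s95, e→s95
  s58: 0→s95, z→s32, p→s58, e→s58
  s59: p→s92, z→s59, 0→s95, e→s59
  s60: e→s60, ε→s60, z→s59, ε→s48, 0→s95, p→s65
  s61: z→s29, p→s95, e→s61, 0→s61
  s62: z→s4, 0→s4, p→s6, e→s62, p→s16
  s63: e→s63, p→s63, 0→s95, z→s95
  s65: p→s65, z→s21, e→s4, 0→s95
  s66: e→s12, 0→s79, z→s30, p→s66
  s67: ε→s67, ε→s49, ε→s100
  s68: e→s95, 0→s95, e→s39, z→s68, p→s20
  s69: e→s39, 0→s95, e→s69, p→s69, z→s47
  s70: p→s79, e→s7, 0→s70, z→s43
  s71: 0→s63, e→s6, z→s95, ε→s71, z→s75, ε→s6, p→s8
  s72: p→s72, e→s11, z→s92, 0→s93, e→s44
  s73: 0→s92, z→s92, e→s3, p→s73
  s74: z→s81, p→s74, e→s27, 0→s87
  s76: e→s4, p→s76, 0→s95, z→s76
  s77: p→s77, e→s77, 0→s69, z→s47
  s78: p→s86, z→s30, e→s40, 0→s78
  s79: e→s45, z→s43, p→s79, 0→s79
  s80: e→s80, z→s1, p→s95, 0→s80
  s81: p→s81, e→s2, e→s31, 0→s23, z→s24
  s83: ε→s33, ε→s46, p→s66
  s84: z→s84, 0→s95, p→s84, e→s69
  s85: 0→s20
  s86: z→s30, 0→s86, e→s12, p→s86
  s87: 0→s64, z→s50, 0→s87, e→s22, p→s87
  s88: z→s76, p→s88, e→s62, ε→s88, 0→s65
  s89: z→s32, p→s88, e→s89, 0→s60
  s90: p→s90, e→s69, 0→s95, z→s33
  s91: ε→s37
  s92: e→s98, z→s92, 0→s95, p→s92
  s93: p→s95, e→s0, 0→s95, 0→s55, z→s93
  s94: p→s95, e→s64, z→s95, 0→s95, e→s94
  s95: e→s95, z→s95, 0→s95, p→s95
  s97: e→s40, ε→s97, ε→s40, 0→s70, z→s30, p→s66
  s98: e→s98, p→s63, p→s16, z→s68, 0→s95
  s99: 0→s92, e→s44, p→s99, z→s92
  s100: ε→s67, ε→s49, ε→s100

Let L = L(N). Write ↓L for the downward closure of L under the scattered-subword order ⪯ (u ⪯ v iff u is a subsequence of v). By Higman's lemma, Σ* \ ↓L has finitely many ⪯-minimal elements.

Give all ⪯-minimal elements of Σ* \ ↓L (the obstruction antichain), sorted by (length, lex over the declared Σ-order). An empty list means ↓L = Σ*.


Antichain: [z00, zz0, 0e0e0p, 0zpeze, e0pez0, ezpepz].

|Q|=101, |F|=74, |δ|=361 (38 ε).
min D↑ (70 st, q0=0, F={21}): 0:0→1,e→2,z→3,p→0 1:0→1,e→4,z→5,p→1 2:0→6,e→2,z→7,p→2 3:0→8,e→9,z→10,p→3 4:0→11,e→4,z→12,p→4 5:0→13,e→14,z→13,p→15 6:0→6,e→16,z→12,p→17 7:0→18,e→7,z→19,p→20 8:0→21,e→22,z→13,p→8 9:0→22,e→9,z→19,p→9 10:0→21,e→23,z→10,p→10 11:0→11,e→24,z→25,p→26 12:0→27,e→12,z→27,p→28 13:0→21,e→29,z→13,p→30 14:0→29,e→14,z→27,p→31 15:0→30,e→32,z→30,p→15 16:0→11,e→16,z→12,p→33 17:0→17,e→34,z→12,p→17 18:0→21,e→18,z→27,p→35 19:0→21,e→19,z→19,p→36 20:0→35,e→37,z→36,p→20 21:0→21,e→21,z→21,p→21 22:0→21,e→22,z→27,p→22 23:0→21,e→23,z→19,p→23 24:0→38,e→24,z→39,p→40 25:0→27,e→39,z→27,p→41 26:0→26,e→42,z→25,p→26 27:0→21,e→27,z→27,p→43 28:0→43,e→44,z→43,p→28 29:0→21,e→29,z→27,p→45 30:0→21,e→46,z→30,p→30 31:0→45,e→32,z→47,p→31 32:0→46,e→32,z→48,p→32 33:0→26,e→34,z→12,p→33 34:0→49,e→34,z→27,p→34 35:0→21,e→50,z→51,p→35 36:0→21,e→50,z→36,p→36 37:0→50,e→37,z→50,p→52 38:0→38,e→38,z→53,p→21 39:0→54,e→39,z→27,p→55 40:0→56,e→42,z→39,p→40 41:0→43,e→57,z→43,p→41 42:0→58,e→42,z→27,p→42 43:0→21,e→59,z→43,p→43 44:0→59,e→44,z→60,p→52 45:0→21,e→46,z→47,p→45 46:0→21,e→46,z→48,p→46 47:0→21,e→61,z→47,p→43 48:0→21,e→21,z→48,p→48 49:0→49,e→42,z→27,p→49 50:0→21,e→50,z→50,p→62 51:0→21,e→50,z→51,p→43 52:0→62,e→52,z→21,p→52 53:0→54,e→53,z→54,p→21 54:0→21,e→54,z→54,p→21 55:0→63,e→57,z→43,p→55 56:0→56,e→58,z→53,p→21 57:0→64,e→57,z→60,p→65 58:0→58,e→58,z→54,p→21 59:0→21,e→59,z→60,p→62 60:0→21,e→21,z→60,p→66 61:0→21,e→61,z→48,p→67 62:0→21,e→62,z→21,p→62 63:0→21,e→64,z→63,p→21 64:0→21,e→64,z→68,p→21 65:0→69,e→65,z→21,p→65 66:0→21,e→21,z→21,p→66 67:0→21,e→59,z→48,p→67 68:0→21,e→21,z→68,p→21 69:0→21,e→69,z→21,p→21.
'z00': N↓-sim [87, 67, 35, 4] end={s13,s55,s64,s95} rej; 3/3 single-dels accept.
'zz0': |S_i|=[87, 67, 34, 3] end={s13,s55,s95} ∉↓L; 3/3 single-dels accept.
'0e0e0p': |S_i|=[87, 76, 66, 43, 38, 15, 1] end={s95} ∉↓L; 6/6 single-dels accept.
'0zpeze': |S_i|=[87, 76, 53, 40, 27, 9, 3] end={s11,s39,s95} rej; 6/6 deletions ∈↓L.
'e0pez0': |S_i|=[87, 76, 63, 54, 43, 21, 3] end={s13,s55,s95} ∉↓L; 6/6 deletions ∈↓L.
'ezpepz': N↓-sim [87, 76, 49, 36, 24, 12, 2] end={s75,s95} rej; 6/6 single-dels accept.
6 obstructions.


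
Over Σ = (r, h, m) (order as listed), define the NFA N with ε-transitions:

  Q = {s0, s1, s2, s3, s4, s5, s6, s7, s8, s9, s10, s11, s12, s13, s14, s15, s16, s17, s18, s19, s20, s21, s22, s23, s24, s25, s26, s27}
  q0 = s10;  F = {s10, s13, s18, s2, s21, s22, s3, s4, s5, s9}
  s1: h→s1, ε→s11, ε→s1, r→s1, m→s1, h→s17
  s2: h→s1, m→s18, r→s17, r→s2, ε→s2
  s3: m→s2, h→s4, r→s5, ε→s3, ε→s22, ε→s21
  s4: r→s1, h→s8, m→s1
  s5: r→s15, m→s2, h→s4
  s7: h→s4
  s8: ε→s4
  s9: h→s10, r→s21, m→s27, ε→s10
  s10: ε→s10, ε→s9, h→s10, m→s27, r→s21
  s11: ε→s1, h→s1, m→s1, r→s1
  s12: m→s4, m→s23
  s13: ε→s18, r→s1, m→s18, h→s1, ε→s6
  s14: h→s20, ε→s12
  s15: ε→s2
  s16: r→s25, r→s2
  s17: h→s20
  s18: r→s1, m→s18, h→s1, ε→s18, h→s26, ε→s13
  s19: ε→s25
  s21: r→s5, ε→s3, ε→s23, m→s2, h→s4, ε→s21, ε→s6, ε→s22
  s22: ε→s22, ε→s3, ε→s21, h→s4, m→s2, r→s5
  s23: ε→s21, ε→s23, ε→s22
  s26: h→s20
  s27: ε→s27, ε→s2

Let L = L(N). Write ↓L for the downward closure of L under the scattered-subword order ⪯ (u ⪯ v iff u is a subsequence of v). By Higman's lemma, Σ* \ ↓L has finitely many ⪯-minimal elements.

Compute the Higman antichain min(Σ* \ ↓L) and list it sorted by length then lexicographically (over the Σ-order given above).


Antichain: [mh, rhr, rhm, mmr, rrrh, rrrmr].

|Q|=28, |F|=10, |δ|=78 (31 ε).
min D↑ (7 st, q0=0, F={5}): 0:r→1,h→0,m→2 1:r→3,h→4,m→2 2:r→2,h→5,m→6 3:r→2,h→4,m→2 4:r→5,h→4,m→5 5:r→5,h→5,m→5 6:r→5,h→5,m→6 [Hopcroft].
'mh': N↓-sim [20, 10, 5] end={s1,s11,s17,s20,s26} ∉↓L; 2/2 single-dels accept.
'rhr': N↓-sim [20, 17, 7, 4] end={s1,s11,s17,s20} — reject; 3/3 single-dels accept.
'rhm': |S_i|=[20, 17, 7, 4] end={s1,s11,s17,s20} rej; 3/3 single-dels accept.
'mmr': run [20, 10, 8, 4] end={s1,s11,s17,s20} ∉↓L; 3/3 single-dels accept.
'rrrh': N↓-sim [20, 17, 13, 10, 5] end={s1,s11,s17,s20,s26} — reject; 4/4 del acc.
'rrrmr': |S_i|=[20, 17, 13, 10, 8, 4] end={s1,s11,s17,s20} ∉↓L; 5/5 single-dels accept.
6 obstructions.


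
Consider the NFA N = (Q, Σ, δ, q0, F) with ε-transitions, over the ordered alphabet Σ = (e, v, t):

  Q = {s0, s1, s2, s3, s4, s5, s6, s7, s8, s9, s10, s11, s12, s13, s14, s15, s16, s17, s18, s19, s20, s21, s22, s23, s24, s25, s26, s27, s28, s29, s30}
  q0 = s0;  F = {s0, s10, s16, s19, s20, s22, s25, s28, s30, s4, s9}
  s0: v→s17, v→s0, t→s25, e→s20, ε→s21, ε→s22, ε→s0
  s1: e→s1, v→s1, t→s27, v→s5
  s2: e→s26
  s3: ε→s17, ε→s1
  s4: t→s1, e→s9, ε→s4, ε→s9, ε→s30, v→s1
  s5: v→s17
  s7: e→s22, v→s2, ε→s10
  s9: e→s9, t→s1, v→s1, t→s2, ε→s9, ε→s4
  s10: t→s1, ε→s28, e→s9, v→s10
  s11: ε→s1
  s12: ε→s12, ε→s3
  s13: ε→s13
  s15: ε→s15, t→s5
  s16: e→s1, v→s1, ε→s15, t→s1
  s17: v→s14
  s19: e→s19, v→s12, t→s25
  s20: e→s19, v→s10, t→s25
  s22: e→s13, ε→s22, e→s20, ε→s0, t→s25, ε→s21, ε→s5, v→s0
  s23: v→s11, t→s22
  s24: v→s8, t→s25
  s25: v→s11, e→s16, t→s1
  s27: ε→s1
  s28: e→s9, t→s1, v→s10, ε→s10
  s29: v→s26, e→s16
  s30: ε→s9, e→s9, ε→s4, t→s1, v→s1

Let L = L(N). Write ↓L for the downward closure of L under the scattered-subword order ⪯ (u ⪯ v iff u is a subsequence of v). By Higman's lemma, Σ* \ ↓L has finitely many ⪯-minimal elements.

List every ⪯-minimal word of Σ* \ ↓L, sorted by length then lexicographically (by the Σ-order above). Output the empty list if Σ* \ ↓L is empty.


|Q|=31, |F|=11, |δ|=78 (26 ε).
min D↑ (8 st, q0=0, F={6}): 0:e→1,v→0,t→2 1:e→3,v→4,t→2 2:e→5,v→6,t→6 3:e→3,v→6,t→2 4:e→7,v→4,t→6 5:e→6,v→6,t→6 6:e→6,v→6,t→6 7:e→7,v→6,t→6 [Hopcroft].
'tv': N↓-sim [24, 11, 6] end={s1,s11,s14,s17,s27,s5} — reject; 2/2 single-dels accept.
'tt': run [24, 11, 5] end={s1,s14,s17,s27,s5} ∉↓L; 2/2 deletions ∈↓L.
'eev': run [24, 21, 17, 8] end={s1,s11,s12,s14,s17,s27,s3,s5} — reject; 3/3 del acc.
'evt': N↓-sim [24, 21, 15, 7] end={s1,s14,s17,s2,s26,s27,s5} ∉↓L; 3/3 deletions ∈↓L.
'tee': |S_i|=[24, 11, 8, 5] end={s1,s14,s17,s27,s5} rej; 3/3 deletions ∈↓L.
5 words, ⪯-incomp.

A = [tv, tt, eev, evt, tee].


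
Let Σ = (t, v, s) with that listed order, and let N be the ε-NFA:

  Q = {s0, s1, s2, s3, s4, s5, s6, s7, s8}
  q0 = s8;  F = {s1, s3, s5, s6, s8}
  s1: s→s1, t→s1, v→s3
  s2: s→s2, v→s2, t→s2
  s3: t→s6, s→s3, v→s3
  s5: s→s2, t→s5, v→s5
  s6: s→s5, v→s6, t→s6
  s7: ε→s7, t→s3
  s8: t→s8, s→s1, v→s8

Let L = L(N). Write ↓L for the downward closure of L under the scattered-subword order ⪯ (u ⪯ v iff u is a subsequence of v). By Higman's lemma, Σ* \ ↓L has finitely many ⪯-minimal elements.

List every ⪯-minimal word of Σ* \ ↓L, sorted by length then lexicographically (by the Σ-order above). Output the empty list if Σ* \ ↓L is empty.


|Q|=9, |F|=5, |δ|=20 (1 ε).
min D↑ (6 st, q0=0, F={5}): 0:t→0,v→0,s→1 1:t→1,v→2,s→1 2:t→3,v→2,s→2 3:t→3,v→3,s→4 4:t→4,v→4,s→5 5:t→5,v→5,s→5 [Hopcroft].
'svtss': N↓-sim [6, 5, 4, 3, 2, 1] end={s2} rej; 5/5 del acc.
1 words, ⪯-incomp.

A = [svtss].


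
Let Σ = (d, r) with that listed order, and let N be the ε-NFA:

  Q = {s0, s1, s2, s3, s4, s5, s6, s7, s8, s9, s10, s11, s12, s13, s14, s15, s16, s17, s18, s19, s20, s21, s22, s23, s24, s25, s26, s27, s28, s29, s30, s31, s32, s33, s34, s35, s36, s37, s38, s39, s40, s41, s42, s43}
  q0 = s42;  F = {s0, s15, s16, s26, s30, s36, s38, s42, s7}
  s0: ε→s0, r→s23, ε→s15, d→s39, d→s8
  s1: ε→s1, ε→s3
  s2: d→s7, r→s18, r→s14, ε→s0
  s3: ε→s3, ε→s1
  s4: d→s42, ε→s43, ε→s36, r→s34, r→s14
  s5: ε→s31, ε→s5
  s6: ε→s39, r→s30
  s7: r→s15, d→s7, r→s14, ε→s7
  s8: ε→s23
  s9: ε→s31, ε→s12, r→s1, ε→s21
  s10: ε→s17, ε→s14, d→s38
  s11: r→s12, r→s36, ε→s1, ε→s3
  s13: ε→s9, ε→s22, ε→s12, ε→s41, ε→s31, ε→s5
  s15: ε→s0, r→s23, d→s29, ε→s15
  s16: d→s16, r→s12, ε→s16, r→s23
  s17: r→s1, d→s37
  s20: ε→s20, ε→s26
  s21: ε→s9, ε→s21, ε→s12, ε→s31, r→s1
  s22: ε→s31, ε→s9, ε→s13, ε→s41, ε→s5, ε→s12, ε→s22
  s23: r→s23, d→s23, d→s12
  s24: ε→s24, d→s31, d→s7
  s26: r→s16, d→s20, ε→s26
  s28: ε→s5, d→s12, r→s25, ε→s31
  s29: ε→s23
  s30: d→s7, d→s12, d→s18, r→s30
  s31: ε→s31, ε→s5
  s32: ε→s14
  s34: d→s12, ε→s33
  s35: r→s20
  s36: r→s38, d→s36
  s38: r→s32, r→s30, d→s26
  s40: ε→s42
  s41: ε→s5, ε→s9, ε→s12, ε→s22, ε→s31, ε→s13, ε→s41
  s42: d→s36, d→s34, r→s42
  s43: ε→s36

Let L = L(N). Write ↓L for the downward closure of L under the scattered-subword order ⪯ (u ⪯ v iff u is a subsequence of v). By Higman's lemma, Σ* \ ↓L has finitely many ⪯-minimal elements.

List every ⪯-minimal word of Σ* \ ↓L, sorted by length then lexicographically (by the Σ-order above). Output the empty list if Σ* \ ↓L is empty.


|Q|=44, |F|=9, |δ|=109 (61 ε).
min D↑ (9 st, q0=0, F={7}): 0:d→1,r→0 1:d→1,r→2 2:d→3,r→4 3:d→3,r→5 4:d→6,r→4 5:d→5,r→7 6:d→6,r→8 7:d→7,r→7 8:d→7,r→7 [Hopcroft].
'drdrr': N↓-sim [20, 19, 16, 13, 9, 2] end={s12,s23} rej; 5/5 single-dels accept.
'drrdrd': |S_i|=[20, 19, 16, 13, 11, 8, 5] end={s12,s23,s29,s39,s8} — reject; 6/6 del acc.
2 minimals (antichain).

Antichain: [drdrr, drrdrd].


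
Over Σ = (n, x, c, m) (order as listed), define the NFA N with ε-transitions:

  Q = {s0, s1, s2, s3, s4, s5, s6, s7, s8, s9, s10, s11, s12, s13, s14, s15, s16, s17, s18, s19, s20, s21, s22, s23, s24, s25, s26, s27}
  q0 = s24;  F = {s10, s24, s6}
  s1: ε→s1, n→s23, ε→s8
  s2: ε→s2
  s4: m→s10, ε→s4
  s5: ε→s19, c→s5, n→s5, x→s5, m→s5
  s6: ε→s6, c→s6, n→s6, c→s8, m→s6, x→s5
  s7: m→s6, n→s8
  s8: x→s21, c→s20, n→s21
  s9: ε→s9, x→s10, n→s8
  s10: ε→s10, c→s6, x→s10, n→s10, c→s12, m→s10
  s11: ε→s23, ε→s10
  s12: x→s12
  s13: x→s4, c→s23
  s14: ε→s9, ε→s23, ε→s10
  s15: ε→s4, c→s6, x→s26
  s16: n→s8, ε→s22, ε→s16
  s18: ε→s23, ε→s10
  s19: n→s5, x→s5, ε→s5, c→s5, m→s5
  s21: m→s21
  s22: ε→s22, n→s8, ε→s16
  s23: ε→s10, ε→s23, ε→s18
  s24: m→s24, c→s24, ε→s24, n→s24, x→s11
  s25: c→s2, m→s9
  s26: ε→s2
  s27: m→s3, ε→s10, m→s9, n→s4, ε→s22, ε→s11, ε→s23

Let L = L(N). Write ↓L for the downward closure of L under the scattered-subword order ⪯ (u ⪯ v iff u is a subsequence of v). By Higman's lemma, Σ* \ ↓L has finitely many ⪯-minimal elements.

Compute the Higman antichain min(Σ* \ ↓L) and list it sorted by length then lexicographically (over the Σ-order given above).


Antichain: [xcx].

|Q|=28, |F|=3, |δ|=74 (30 ε).
min D↑ (4 st, q0=0, F={3}): 0:n→0,x→1,c→0,m→0 1:n→1,x→1,c→2,m→1 2:n→2,x→3,c→2,m→2 3:n→3,x→3,c→3,m→3 (ε-aug+det+¬).
'xcx': run [12, 11, 7, 4] end={s12,s19,s21,s5} rej; 3/3 single-dels accept.
1 words, ⪯-incomp.


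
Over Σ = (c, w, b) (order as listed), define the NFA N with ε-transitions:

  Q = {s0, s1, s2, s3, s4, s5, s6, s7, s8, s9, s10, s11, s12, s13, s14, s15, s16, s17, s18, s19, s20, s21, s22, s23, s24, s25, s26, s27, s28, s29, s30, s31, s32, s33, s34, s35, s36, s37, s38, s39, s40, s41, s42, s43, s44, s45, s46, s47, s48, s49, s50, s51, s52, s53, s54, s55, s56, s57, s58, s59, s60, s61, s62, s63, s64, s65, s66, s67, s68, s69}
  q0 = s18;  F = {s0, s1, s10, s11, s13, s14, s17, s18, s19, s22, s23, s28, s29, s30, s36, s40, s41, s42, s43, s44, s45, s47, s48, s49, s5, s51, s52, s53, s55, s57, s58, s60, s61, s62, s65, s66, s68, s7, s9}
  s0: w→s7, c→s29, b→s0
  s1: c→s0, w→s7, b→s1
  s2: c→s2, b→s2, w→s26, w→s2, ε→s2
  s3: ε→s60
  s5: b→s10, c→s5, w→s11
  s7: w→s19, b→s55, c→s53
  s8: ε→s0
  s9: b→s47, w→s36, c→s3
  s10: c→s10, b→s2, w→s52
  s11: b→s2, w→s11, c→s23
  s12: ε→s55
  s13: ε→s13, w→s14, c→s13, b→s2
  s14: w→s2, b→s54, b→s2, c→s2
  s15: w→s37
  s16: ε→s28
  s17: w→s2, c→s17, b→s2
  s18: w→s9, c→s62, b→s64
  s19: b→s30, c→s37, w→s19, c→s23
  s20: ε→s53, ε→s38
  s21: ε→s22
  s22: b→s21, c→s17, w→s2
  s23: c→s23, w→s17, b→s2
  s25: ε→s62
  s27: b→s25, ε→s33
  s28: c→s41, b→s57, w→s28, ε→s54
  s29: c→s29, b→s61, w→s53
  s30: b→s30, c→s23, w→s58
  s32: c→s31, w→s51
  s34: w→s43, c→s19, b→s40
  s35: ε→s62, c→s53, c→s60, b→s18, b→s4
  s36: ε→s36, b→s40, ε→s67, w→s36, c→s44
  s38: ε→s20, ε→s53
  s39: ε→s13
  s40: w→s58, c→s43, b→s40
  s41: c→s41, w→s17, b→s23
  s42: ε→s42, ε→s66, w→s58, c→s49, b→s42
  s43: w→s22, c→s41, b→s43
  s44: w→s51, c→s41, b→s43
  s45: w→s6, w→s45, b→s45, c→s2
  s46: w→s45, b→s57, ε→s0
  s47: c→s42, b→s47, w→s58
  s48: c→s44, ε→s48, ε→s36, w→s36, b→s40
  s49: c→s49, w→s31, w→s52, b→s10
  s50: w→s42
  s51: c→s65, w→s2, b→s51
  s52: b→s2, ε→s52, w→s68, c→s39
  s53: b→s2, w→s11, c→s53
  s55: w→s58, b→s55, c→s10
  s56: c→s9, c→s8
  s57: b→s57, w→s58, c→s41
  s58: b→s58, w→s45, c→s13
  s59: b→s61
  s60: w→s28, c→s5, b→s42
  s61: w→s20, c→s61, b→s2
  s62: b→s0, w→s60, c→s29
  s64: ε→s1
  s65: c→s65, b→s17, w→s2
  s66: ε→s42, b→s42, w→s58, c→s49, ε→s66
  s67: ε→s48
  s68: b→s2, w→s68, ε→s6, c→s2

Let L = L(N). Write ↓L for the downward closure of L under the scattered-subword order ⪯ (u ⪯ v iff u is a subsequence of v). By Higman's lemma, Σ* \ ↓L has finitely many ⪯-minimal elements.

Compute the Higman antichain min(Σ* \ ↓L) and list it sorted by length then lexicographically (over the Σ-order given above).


min(Σ*\↓L) = [ccwb, ccbb, bwcb, wwcww, wbwwc].

|Q|=70, |F|=39, |δ|=171 (29 ε).
min D↑ (38 st, q0=0, F={21}): 0:c→1,w→2,b→3 1:c→4,w→5,b→6 2:c→5,w→7,b→8 3:c→6,w→9,b→3 4:c→4,w→10,b→11 5:c→12,w→13,b→14 6:c→4,w→9,b→6 7:c→15,w→7,b→16 8:c→14,w→17,b→8 9:c→10,w→18,b→19 10:c→10,w→20,b→21 11:c→11,w→10,b→21 12:c→12,w→20,b→22 13:c→23,w→13,b→24 14:c→25,w→17,b→14 15:c→23,w→26,b→27 16:c→27,w→17,b→16 17:c→28,w→29,b→17 18:c→30,w→18,b→31 19:c→22,w→17,b→19 20:c→30,w→20,b→21 21:c→21,w→21,b→21 22:c→22,w→32,b→21 23:c→23,w→33,b→30 24:c→23,w→17,b→24 25:c→25,w→32,b→22 26:c→34,w→21,b→26 27:c→23,w→35,b→27 28:c→28,w→36,b→21 29:c→21,w→29,b→29 30:c→30,w→33,b→21 31:c→30,w→17,b→31 32:c→28,w→37,b→21 33:c→33,w→21,b→21 34:c→34,w→21,b→33 35:c→33,w→21,b→35 36:c→21,w→21,b→21 37:c→21,w→37,b→21 (ε-aug+det+¬).
'ccwb': |S_i|=[52, 43, 24, 16, 3] end={s2,s26,s54} ∉↓L; 4/4 single-dels accept.
'ccbb': |S_i|=[52, 43, 24, 17, 3] end={s2,s26,s54} ∉↓L; 4/4 deletions ∈↓L.
'bwcb': |S_i|=[52, 41, 26, 15, 3] end={s2,s26,s54} rej; 4/4 del acc.
'wwcww': run [52, 45, 31, 16, 9, 2] end={s2,s26} rej; 5/5 del acc.
'wbwwc': |S_i|=[52, 45, 29, 15, 7, 2] end={s2,s26} rej; 5/5 single-dels accept.
5 obstructions.


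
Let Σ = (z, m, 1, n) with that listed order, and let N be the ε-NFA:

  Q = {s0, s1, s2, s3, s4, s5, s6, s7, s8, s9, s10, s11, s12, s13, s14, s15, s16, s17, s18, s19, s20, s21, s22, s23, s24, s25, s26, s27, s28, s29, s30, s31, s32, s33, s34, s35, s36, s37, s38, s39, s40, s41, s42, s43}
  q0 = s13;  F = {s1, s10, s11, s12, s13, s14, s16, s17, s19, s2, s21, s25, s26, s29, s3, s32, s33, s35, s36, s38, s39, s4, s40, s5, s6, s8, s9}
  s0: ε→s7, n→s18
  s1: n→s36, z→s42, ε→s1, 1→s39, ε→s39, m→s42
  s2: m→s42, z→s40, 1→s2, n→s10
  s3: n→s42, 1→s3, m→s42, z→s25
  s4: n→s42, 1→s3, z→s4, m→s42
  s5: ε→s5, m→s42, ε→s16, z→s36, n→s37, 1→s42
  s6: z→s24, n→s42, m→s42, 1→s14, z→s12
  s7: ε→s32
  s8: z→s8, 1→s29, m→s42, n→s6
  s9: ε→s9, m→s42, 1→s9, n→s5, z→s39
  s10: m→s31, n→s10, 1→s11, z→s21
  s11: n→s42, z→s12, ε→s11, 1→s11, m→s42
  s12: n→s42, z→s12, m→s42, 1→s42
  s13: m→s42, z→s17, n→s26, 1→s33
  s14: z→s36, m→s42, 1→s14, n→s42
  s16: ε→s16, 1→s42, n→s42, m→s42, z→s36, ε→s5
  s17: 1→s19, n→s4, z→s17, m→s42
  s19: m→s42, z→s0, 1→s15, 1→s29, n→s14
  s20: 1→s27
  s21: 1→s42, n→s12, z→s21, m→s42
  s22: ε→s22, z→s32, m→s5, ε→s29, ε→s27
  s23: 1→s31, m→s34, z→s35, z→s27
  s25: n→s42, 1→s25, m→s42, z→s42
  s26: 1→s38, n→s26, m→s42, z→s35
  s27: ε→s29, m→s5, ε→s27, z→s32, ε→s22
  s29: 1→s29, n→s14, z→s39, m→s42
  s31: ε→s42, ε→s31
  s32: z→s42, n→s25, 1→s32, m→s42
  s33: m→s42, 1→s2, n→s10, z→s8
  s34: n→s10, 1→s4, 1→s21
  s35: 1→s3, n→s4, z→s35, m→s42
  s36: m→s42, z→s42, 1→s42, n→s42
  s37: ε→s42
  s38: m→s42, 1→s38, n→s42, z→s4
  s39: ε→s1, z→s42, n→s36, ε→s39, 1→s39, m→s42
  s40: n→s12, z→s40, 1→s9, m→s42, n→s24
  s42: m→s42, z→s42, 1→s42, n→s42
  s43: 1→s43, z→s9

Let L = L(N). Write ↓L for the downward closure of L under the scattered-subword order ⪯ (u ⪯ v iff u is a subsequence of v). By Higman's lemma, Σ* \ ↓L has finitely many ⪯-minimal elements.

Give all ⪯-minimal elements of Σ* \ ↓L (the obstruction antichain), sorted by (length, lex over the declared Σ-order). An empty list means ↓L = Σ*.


min(Σ*\↓L) = [m, znn, n1n, z1zz, 1nz1, 11zn1].

|Q|=44, |F|=27, |δ|=151 (21 ε).
min D↑ (26 st, q0=0, F={2}): 0:z→1,m→2,1→3,n→4 1:z→1,m→2,1→5,n→6 2:z→2,m→2,1→2,n→2 3:z→7,m→2,1→8,n→9 4:z→10,m→2,1→11,n→4 5:z→12,m→2,1→13,n→14 6:z→6,m→2,1→15,n→2 7:z→7,m→2,1→13,n→16 8:z→17,m→2,1→8,n→9 9:z→18,m→2,1→19,n→9 10:z→10,m→2,1→15,n→6 11:z→6,m→2,1→11,n→2 12:z→2,m→2,1→12,n→20 13:z→21,m→2,1→13,n→14 14:z→22,m→2,1→14,n→2 15:z→20,m→2,1→15,n→2 16:z→23,m→2,1→14,n→2 17:z→17,m→2,1→24,n→23 18:z→18,m→2,1→2,n→23 19:z→23,m→2,1→19,n→2 20:z→2,m→2,1→20,n→2 21:z→2,m→2,1→21,n→22 22:z→2,m→2,1→2,n→2 23:z→23,m→2,1→2,n→2 24:z→21,m→2,1→24,n→25 25:z→22,m→2,1→2,n→2 (ε-aug+det+¬).
'm': |S_i|=[35, 2] end={s31,s42} — reject; 1/1 del acc.
'znn': |S_i|=[35, 27, 13, 2] end={s37,s42} — reject; 3/3 del acc.
'n1n': run [35, 20, 9, 1] end={s42} ∉↓L; 3/3 single-dels accept.
'z1zz': |S_i|=[35, 27, 18, 9, 1] end={s42} ∉↓L; 4/4 single-dels accept.
'1nz1': N↓-sim [35, 31, 15, 5, 1] end={s42} — reject; 4/4 del acc.
'11zn1': |S_i|=[35, 31, 24, 15, 7, 1] end={s42} rej; 5/5 del acc.
6 obstructions.


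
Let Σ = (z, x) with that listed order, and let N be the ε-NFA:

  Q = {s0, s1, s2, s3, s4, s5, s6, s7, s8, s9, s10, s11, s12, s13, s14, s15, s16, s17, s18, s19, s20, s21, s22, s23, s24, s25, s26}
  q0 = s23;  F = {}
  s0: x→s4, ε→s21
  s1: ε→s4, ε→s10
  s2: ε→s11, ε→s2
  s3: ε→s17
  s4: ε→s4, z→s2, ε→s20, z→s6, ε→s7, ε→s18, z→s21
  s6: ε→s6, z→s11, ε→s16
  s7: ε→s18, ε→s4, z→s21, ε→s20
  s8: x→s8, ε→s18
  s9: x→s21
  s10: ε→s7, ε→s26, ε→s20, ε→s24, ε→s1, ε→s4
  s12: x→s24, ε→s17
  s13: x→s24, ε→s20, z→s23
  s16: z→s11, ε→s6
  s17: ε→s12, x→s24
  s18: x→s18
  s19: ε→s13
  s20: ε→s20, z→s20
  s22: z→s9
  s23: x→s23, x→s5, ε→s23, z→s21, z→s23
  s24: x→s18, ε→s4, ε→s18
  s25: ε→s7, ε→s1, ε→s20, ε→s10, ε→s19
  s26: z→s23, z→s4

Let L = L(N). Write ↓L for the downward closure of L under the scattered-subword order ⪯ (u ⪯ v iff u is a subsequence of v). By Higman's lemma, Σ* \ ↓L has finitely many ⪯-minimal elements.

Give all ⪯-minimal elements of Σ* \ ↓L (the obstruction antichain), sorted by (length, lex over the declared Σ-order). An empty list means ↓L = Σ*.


|Q|=27, |F|=0, |δ|=59 (36 ε).
min D↑ (1 st, q0=0, F={0}): 0:z→0,x→0 [Hopcroft].
ε ∈ L(D↑) ⇒ ↓L = ∅.

min(Σ*\↓L) = [ε].


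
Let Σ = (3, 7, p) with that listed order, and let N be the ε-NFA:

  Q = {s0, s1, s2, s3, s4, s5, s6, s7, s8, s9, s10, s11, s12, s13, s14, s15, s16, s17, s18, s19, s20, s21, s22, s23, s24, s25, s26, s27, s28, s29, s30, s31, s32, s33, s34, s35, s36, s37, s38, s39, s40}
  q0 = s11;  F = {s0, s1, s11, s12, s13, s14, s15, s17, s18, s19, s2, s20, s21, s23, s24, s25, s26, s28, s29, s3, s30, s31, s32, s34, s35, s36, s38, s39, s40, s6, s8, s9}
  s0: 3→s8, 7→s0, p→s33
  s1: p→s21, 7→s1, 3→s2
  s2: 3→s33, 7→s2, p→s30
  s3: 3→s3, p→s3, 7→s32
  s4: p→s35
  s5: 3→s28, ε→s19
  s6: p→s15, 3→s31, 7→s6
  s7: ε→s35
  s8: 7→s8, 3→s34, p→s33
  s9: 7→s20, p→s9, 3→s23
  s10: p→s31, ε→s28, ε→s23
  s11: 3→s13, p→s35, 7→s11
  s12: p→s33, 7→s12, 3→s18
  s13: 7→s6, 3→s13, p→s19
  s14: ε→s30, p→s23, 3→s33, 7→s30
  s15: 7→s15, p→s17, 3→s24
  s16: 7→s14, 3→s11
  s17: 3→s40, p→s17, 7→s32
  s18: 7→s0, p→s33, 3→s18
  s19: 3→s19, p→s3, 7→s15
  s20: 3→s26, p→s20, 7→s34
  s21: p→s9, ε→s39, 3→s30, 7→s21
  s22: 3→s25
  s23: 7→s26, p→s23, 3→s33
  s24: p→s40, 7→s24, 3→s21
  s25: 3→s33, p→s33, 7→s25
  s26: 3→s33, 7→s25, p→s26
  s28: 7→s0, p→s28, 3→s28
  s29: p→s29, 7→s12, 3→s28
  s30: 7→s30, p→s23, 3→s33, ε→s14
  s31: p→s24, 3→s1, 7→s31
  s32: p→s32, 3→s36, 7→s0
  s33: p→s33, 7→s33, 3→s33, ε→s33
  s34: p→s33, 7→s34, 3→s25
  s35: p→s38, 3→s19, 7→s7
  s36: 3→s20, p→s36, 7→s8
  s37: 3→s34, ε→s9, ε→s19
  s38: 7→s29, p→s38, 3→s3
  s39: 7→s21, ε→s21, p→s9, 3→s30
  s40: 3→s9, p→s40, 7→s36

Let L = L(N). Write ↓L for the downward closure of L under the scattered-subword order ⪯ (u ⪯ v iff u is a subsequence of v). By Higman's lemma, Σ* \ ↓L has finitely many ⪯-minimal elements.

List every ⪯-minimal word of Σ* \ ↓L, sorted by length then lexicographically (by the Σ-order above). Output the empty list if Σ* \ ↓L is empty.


min(Σ*\↓L) = [pp77p, 373333].

|Q|=41, |F|=32, |δ|=117 (11 ε).
min D↑ (31 st, q0=0, F={22}): 0:3→1,7→0,p→2 1:3→1,7→3,p→4 2:3→4,7→2,p→5 3:3→6,7→3,p→7 4:3→4,7→7,p→8 5:3→8,7→9,p→5 6:3→10,7→6,p→11 7:3→11,7→7,p→12 8:3→8,7→13,p→8 9:3→14,7→15,p→9 10:3→16,7→10,p→17 11:3→17,7→11,p→18 12:3→18,7→13,p→12 13:3→19,7→20,p→13 14:3→14,7→20,p→14 15:3→21,7→15,p→22 16:3→22,7→16,p→23 17:3→23,7→17,p→24 18:3→24,7→19,p→18 19:3→25,7→26,p→19 20:3→26,7→20,p→22 21:3→21,7→20,p→22 22:3→22,7→22,p→22 23:3→22,7→23,p→27 24:3→27,7→25,p→24 25:3→28,7→29,p→25 26:3→29,7→26,p→22 27:3→22,7→28,p→27 28:3→22,7→30,p→28 29:3→30,7→29,p→22 30:3→22,7→30,p→22.
'pp77p': |S_i|=[34, 28, 19, 13, 7, 1] end={s33} — reject; 5/5 single-dels accept.
'373333': N↓-sim [34, 28, 23, 18, 13, 7, 1] end={s33} ∉↓L; 6/6 deletions ∈↓L.
2 minimals (antichain).


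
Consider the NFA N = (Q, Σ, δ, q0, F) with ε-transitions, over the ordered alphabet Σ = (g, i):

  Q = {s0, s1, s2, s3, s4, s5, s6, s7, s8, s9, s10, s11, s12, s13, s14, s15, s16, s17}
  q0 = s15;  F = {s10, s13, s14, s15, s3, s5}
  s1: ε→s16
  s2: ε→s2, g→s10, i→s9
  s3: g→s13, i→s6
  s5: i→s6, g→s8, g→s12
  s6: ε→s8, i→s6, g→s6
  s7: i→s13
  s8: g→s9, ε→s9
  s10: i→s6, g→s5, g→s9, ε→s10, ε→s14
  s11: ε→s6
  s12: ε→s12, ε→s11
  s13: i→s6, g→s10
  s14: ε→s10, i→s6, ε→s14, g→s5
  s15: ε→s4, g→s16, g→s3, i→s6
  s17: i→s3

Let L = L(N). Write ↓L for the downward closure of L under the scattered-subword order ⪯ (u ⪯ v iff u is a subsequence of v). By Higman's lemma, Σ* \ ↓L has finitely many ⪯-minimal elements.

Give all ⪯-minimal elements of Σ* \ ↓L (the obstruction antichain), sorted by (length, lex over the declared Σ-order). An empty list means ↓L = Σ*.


min(Σ*\↓L) = [i, ggggg].

|Q|=18, |F|=6, |δ|=34 (12 ε).
min D↑ (6 st, q0=0, F={2}): 0:g→1,i→2 1:g→3,i→2 2:g→2,i→2 3:g→4,i→2 4:g→5,i→2 5:g→2,i→2.
'i': |S_i|=[13, 3] end={s6,s8,s9} ∉↓L; 1/1 del acc.
'ggggg': N↓-sim [13, 11, 9, 8, 6, 5] end={s11,s12,s6,s8,s9} rej; 5/5 single-dels accept.
2 minimals (antichain).


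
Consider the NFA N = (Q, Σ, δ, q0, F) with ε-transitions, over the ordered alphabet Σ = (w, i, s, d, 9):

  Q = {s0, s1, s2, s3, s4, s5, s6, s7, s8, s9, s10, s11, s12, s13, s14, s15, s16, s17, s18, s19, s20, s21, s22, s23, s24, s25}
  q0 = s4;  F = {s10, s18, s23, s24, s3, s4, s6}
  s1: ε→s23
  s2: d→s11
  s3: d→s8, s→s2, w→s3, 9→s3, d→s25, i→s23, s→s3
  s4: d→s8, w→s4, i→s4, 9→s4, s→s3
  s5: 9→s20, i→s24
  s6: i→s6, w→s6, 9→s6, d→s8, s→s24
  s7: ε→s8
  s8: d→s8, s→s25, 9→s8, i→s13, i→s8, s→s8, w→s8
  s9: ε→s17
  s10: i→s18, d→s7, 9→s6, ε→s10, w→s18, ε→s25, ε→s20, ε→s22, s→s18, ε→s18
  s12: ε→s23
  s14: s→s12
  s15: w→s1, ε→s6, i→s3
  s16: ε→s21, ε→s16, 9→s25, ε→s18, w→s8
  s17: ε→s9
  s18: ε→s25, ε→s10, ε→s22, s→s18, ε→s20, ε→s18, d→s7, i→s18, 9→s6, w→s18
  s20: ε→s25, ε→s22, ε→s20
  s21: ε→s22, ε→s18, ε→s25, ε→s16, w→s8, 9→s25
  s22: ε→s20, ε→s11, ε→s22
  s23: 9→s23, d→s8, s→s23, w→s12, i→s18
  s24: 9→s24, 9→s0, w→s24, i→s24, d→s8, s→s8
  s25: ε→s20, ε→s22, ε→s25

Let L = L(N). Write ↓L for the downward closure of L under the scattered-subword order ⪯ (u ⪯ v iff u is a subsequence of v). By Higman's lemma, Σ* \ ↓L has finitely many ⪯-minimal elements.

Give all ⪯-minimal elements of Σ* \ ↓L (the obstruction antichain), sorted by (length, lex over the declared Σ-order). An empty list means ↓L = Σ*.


A = [d, sii9ss].

|Q|=26, |F|=7, |δ|=87 (32 ε).
min D↑ (7 st, q0=0, F={2}): 0:w→0,i→0,s→1,d→2,9→0 1:w→1,i→3,s→1,d→2,9→1 2:w→2,i→2,s→2,d→2,9→2 3:w→3,i→4,s→3,d→2,9→3 4:w→4,i→4,s→4,d→2,9→5 5:w→5,i→5,s→6,d→2,9→5 6:w→6,i→6,s→2,d→2,9→6 [Hopcroft].
'd': |S_i|=[17, 7] end={s11,s13,s20,s22,s25,s7,s8} — reject; 1/1 deletions ∈↓L.
'sii9ss': N↓-sim [17, 16, 14, 12, 9, 8, 6] end={s11,s13,s20,s22,s25,s8} ∉↓L; 6/6 del acc.
2 words, ⪯-incomp.


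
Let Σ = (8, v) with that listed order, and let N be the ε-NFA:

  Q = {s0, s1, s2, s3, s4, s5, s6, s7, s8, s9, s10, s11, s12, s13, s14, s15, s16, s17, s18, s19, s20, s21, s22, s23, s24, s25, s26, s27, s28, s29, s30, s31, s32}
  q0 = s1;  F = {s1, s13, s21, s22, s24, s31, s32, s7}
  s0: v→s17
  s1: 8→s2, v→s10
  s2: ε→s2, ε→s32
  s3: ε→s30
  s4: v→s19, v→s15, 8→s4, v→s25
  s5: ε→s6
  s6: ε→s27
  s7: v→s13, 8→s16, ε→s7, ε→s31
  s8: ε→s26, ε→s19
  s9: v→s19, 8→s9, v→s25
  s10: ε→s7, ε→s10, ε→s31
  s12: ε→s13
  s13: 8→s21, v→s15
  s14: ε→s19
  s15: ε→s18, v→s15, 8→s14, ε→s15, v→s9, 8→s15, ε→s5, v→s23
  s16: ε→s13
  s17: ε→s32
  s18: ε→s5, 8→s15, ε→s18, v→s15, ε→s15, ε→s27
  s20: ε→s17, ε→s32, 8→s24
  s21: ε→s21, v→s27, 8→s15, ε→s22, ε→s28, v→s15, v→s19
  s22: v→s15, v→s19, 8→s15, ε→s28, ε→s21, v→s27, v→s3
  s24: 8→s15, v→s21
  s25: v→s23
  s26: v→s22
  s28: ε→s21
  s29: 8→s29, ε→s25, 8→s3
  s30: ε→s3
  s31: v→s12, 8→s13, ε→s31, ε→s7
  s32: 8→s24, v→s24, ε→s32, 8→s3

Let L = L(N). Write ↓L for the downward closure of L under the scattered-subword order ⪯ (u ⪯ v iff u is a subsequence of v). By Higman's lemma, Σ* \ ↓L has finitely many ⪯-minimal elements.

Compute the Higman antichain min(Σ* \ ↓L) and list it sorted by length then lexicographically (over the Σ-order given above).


|Q|=33, |F|=8, |δ|=78 (36 ε).
min D↑ (7 st, q0=0, F={5}): 0:8→1,v→2 1:8→3,v→3 2:8→4,v→4 3:8→5,v→6 4:8→6,v→5 5:8→5,v→5 6:8→5,v→5.
'888': |S_i|=[25, 20, 16, 10] end={s14,s15,s18,s19,s23,s25,s27,s5,s6,s9} ∉↓L; 3/3 single-dels accept.
'8v8': |S_i|=[25, 20, 16, 10] end={s14,s15,s18,s19,s23,s25,s27,s5,s6,s9} ∉↓L; 3/3 deletions ∈↓L.
'v8v': |S_i|=[25, 22, 17, 12] end={s14,s15,s18,s19,s23,s25,s27,s3,s30,s5,s6,s9} — reject; 3/3 single-dels accept.
'vvv': N↓-sim [25, 22, 17, 12] end={s14,s15,s18,s19,s23,s25,s27,s3,s30,s5,s6,s9} — reject; 3/3 deletions ∈↓L.
'88vv': |S_i|=[25, 20, 16, 15, 12] end={s14,s15,s18,s19,s23,s25,s27,s3,s30,s5,s6,s9} ∉↓L; 4/4 deletions ∈↓L.
'vv88': N↓-sim [25, 22, 17, 15, 10] end={s14,s15,s18,s19,s23,s25,s27,s5,s6,s9} — reject; 4/4 deletions ∈↓L.
6 words, ⪯-incomp.

Antichain: [888, 8v8, v8v, vvv, 88vv, vv88].


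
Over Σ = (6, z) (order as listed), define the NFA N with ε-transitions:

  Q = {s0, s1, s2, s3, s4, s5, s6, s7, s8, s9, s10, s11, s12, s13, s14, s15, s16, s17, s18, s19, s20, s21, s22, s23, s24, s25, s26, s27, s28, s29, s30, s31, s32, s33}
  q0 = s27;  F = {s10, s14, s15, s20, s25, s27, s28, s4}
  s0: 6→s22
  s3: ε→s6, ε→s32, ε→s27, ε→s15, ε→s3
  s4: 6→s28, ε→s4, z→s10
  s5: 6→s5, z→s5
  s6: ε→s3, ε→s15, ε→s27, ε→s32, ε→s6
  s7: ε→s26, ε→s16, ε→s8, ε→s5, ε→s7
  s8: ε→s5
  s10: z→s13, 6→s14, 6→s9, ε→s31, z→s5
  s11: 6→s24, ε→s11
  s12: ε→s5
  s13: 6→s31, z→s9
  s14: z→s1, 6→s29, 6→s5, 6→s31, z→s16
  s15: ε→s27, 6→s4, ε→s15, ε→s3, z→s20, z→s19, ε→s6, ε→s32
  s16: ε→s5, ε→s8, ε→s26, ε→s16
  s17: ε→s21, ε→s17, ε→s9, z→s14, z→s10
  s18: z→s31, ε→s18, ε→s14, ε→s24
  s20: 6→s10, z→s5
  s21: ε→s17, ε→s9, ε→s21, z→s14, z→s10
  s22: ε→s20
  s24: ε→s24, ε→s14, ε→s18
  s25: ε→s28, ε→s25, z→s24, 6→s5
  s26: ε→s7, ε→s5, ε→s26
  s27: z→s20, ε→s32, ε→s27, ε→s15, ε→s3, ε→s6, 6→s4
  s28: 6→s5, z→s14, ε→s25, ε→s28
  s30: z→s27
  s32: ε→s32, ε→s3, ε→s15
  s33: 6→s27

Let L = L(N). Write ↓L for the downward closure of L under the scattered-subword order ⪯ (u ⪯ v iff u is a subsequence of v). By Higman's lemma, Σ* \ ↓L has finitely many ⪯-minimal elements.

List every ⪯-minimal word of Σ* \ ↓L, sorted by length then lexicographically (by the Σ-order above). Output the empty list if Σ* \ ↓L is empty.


Antichain: [zz, 666].

|Q|=34, |F|=8, |δ|=92 (57 ε).
min D↑ (7 st, q0=0, F={5}): 0:6→1,z→2 1:6→3,z→4 2:6→4,z→5 3:6→5,z→6 4:6→6,z→5 5:6→5,z→5 6:6→5,z→5 (ε-aug+det+¬).
'zz': run [24, 16, 9] end={s1,s13,s16,s26,s31,s5,s7,s8,s9} rej; 2/2 single-dels accept.
'666': |S_i|=[24, 17, 14, 3] end={s29,s31,s5} rej; 3/3 deletions ∈↓L.
2 words, ⪯-incomp.


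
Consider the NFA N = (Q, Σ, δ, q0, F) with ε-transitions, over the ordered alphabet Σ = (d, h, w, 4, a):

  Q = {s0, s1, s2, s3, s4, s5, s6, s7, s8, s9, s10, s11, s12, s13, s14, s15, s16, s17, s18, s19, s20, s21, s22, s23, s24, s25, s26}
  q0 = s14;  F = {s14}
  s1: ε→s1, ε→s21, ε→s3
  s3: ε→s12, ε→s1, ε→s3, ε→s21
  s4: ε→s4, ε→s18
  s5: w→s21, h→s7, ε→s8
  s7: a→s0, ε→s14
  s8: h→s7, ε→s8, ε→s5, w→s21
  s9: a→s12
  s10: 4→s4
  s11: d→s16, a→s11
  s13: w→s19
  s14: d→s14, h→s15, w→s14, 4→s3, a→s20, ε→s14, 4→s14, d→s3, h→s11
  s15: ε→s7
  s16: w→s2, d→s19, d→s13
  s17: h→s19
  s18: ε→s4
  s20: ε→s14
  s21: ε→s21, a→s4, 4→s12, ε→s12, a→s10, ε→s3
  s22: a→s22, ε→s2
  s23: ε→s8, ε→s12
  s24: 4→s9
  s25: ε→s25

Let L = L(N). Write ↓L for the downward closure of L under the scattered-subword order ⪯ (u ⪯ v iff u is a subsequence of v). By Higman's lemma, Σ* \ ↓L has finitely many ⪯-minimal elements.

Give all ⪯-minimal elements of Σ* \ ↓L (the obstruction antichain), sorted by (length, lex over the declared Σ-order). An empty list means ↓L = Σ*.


|Q|=27, |F|=1, |δ|=51 (24 ε).
min D↑ (1 st, q0=0, F={}): 0:d→0,h→0,w→0,4→0,a→0 [Hopcroft].
L(D↑) = ∅ ⇒ ↓L = Σ*.

min(Σ*\↓L) = [].


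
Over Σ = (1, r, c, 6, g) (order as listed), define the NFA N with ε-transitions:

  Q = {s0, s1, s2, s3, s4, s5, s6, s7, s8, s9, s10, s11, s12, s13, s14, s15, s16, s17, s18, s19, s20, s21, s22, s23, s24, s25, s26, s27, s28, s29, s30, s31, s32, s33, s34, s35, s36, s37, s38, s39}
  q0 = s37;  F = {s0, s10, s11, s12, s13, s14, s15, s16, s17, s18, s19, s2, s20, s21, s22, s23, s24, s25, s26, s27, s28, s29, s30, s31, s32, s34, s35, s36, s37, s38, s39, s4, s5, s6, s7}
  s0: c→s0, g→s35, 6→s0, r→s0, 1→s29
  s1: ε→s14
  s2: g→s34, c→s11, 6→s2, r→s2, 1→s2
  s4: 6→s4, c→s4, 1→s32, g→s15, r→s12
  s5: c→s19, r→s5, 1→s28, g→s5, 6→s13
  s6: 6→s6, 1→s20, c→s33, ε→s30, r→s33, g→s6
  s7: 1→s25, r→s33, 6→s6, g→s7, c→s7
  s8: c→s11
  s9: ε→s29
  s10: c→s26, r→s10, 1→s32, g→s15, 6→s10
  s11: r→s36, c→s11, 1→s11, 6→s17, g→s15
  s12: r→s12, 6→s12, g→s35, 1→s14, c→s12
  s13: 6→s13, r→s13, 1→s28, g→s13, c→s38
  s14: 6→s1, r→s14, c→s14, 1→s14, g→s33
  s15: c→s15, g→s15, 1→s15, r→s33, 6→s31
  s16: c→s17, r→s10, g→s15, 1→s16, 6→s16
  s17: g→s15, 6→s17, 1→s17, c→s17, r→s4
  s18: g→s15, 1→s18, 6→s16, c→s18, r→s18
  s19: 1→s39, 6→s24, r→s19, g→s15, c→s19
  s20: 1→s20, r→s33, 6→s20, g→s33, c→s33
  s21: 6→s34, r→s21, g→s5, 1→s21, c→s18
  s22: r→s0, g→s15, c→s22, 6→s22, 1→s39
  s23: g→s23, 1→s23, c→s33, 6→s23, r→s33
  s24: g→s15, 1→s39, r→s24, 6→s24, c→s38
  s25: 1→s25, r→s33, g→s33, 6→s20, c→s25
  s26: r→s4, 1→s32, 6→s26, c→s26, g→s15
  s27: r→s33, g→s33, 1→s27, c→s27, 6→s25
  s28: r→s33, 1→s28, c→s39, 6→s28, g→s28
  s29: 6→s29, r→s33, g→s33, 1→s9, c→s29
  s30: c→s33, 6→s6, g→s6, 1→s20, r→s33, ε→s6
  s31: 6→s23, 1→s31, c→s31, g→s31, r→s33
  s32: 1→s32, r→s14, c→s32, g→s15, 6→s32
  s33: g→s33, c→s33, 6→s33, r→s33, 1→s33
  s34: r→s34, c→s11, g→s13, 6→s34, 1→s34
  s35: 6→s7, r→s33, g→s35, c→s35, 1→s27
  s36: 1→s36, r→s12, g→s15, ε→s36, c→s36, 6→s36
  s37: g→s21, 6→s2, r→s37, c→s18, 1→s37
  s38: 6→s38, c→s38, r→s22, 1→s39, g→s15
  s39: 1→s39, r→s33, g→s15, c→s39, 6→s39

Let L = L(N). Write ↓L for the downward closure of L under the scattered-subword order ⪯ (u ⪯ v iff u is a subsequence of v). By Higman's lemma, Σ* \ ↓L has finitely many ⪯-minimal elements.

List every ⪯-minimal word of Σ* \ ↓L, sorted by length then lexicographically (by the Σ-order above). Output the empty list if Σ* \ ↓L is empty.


Antichain: [cgr, gg1r, cg66c, c6r1rg, 6crr1g].

|Q|=40, |F|=35, |δ|=186 (5 ε).
min D↑ (35 st, q0=0, F={11}): 0:1→0,r→0,c→1,6→2,g→3 1:1→1,r→1,c→1,6→4,g→5 2:1→2,r→2,c→6,6→2,g→7 3:1→3,r→3,c→1,6→7,g→8 4:1→4,r→9,c→10,6→4,g→5 5:1→5,r→11,c→5,6→12,g→5 6:1→6,r→13,c→6,6→10,g→5 7:1→7,r→7,c→6,6→7,g→14 8:1→15,r→8,c→16,6→14,g→8 9:1→17,r→9,c→18,6→9,g→5 10:1→10,r→19,c→10,6→10,g→5 11:1→11,r→11,c→11,6→11,g→11 12:1→12,r→11,c→12,6→20,g→12 13:1→13,r→21,c→13,6→13,g→5 14:1→15,r→14,c→22,6→14,g→14 15:1→15,r→11,c→23,6→15,g→15 16:1→23,r→16,c→16,6→24,g→5 17:1→17,r→25,c→17,6→17,g→5 18:1→17,r→19,c→18,6→18,g→5 19:1→17,r→21,c→19,6→19,g→5 20:1→20,r→11,c→11,6→20,g→20 21:1→25,r→21,c→21,6→21,g→26 22:1→23,r→27,c→22,6→22,g→5 23:1→23,r→11,c→23,6→23,g→5 24:1→23,r→24,c→22,6→24,g→5 25:1→25,r→25,c→25,6→25,g→11 26:1→28,r→11,c→26,6→29,g→26 27:1→23,r→30,c→27,6→27,g→5 28:1→28,r→11,c→28,6→31,g→11 29:1→31,r→11,c→29,6→32,g→29 30:1→33,r→30,c→30,6→30,g→26 31:1→31,r→11,c→31,6→34,g→11 32:1→34,r→11,c→11,6→32,g→32 33:1→33,r→11,c→33,6→33,g→11 34:1→34,r→11,c→11,6→34,g→11.
'cgr': N↓-sim [38, 31, 11, 1] end={s33} ∉↓L; 3/3 deletions ∈↓L.
'gg1r': |S_i|=[38, 36, 22, 11, 1] end={s33} ∉↓L; 4/4 deletions ∈↓L.
'cg66c': N↓-sim [38, 31, 11, 8, 5, 1] end={s33} ∉↓L; 5/5 del acc.
'c6r1rg': |S_i|=[38, 31, 28, 25, 13, 3, 1] end={s33} ∉↓L; 6/6 del acc.
'6crr1g': N↓-sim [38, 33, 26, 22, 14, 8, 1] end={s33} ∉↓L; 6/6 deletions ∈↓L.
5 obstructions.
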